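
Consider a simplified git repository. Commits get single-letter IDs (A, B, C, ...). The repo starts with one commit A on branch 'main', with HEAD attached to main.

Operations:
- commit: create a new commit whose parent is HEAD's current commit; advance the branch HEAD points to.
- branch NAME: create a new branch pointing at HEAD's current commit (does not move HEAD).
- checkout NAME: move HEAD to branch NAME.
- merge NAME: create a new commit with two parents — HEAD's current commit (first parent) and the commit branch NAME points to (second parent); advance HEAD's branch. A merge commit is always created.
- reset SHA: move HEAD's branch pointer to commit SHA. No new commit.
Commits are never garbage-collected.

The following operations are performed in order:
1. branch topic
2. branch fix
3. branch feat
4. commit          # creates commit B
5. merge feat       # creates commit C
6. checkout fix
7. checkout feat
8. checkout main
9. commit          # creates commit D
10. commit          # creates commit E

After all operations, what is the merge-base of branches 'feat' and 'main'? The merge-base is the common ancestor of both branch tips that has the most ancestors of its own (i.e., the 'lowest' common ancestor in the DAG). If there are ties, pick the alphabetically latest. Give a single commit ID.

Answer: A

Derivation:
After op 1 (branch): HEAD=main@A [main=A topic=A]
After op 2 (branch): HEAD=main@A [fix=A main=A topic=A]
After op 3 (branch): HEAD=main@A [feat=A fix=A main=A topic=A]
After op 4 (commit): HEAD=main@B [feat=A fix=A main=B topic=A]
After op 5 (merge): HEAD=main@C [feat=A fix=A main=C topic=A]
After op 6 (checkout): HEAD=fix@A [feat=A fix=A main=C topic=A]
After op 7 (checkout): HEAD=feat@A [feat=A fix=A main=C topic=A]
After op 8 (checkout): HEAD=main@C [feat=A fix=A main=C topic=A]
After op 9 (commit): HEAD=main@D [feat=A fix=A main=D topic=A]
After op 10 (commit): HEAD=main@E [feat=A fix=A main=E topic=A]
ancestors(feat=A): ['A']
ancestors(main=E): ['A', 'B', 'C', 'D', 'E']
common: ['A']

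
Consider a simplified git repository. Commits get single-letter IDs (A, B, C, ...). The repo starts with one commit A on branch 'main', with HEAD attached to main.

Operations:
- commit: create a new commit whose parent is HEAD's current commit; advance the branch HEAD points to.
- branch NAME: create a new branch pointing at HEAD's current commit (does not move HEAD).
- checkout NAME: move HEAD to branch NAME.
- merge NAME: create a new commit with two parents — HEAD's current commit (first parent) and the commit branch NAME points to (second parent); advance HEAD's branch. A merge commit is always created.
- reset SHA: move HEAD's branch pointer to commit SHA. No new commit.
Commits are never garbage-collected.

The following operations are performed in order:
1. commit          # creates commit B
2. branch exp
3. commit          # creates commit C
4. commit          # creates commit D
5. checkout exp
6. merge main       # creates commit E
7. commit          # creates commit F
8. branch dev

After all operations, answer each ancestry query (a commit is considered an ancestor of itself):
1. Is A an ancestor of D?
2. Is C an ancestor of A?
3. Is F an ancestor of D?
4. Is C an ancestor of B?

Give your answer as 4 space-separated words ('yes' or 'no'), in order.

After op 1 (commit): HEAD=main@B [main=B]
After op 2 (branch): HEAD=main@B [exp=B main=B]
After op 3 (commit): HEAD=main@C [exp=B main=C]
After op 4 (commit): HEAD=main@D [exp=B main=D]
After op 5 (checkout): HEAD=exp@B [exp=B main=D]
After op 6 (merge): HEAD=exp@E [exp=E main=D]
After op 7 (commit): HEAD=exp@F [exp=F main=D]
After op 8 (branch): HEAD=exp@F [dev=F exp=F main=D]
ancestors(D) = {A,B,C,D}; A in? yes
ancestors(A) = {A}; C in? no
ancestors(D) = {A,B,C,D}; F in? no
ancestors(B) = {A,B}; C in? no

Answer: yes no no no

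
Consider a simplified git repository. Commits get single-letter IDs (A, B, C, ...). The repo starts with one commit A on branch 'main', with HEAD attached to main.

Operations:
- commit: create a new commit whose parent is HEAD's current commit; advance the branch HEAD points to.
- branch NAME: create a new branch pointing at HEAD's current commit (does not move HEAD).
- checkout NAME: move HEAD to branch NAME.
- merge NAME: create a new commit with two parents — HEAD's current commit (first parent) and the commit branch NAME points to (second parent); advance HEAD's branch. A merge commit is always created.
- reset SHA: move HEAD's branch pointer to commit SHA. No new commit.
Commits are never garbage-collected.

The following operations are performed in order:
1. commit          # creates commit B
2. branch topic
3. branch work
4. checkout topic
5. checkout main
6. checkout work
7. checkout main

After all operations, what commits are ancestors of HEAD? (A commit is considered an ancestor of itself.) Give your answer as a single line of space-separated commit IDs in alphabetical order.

After op 1 (commit): HEAD=main@B [main=B]
After op 2 (branch): HEAD=main@B [main=B topic=B]
After op 3 (branch): HEAD=main@B [main=B topic=B work=B]
After op 4 (checkout): HEAD=topic@B [main=B topic=B work=B]
After op 5 (checkout): HEAD=main@B [main=B topic=B work=B]
After op 6 (checkout): HEAD=work@B [main=B topic=B work=B]
After op 7 (checkout): HEAD=main@B [main=B topic=B work=B]

Answer: A B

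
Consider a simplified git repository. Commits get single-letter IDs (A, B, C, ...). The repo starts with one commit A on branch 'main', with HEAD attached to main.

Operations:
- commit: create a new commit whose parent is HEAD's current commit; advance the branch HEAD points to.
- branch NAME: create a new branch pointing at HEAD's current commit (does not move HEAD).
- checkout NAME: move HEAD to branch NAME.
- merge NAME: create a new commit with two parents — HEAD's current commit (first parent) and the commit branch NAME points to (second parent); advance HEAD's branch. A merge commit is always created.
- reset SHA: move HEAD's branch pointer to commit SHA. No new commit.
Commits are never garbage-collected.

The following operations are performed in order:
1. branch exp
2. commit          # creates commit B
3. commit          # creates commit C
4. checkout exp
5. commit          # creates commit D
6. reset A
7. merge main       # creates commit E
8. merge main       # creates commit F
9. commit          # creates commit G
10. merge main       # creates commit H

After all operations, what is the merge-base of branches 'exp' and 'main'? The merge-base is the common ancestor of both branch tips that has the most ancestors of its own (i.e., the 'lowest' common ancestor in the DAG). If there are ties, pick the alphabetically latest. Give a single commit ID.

After op 1 (branch): HEAD=main@A [exp=A main=A]
After op 2 (commit): HEAD=main@B [exp=A main=B]
After op 3 (commit): HEAD=main@C [exp=A main=C]
After op 4 (checkout): HEAD=exp@A [exp=A main=C]
After op 5 (commit): HEAD=exp@D [exp=D main=C]
After op 6 (reset): HEAD=exp@A [exp=A main=C]
After op 7 (merge): HEAD=exp@E [exp=E main=C]
After op 8 (merge): HEAD=exp@F [exp=F main=C]
After op 9 (commit): HEAD=exp@G [exp=G main=C]
After op 10 (merge): HEAD=exp@H [exp=H main=C]
ancestors(exp=H): ['A', 'B', 'C', 'E', 'F', 'G', 'H']
ancestors(main=C): ['A', 'B', 'C']
common: ['A', 'B', 'C']

Answer: C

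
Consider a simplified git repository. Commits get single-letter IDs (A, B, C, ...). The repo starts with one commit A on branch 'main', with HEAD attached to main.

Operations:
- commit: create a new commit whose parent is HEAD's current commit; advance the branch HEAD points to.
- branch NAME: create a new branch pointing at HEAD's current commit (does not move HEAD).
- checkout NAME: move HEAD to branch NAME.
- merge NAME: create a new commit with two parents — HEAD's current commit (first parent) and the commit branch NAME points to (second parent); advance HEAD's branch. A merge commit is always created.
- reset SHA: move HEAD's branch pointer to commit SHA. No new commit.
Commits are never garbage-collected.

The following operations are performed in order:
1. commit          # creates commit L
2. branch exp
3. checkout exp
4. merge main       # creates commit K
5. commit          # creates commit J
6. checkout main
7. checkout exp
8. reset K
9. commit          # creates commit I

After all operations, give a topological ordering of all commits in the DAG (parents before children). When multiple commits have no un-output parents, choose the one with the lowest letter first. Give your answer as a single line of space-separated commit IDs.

Answer: A L K I J

Derivation:
After op 1 (commit): HEAD=main@L [main=L]
After op 2 (branch): HEAD=main@L [exp=L main=L]
After op 3 (checkout): HEAD=exp@L [exp=L main=L]
After op 4 (merge): HEAD=exp@K [exp=K main=L]
After op 5 (commit): HEAD=exp@J [exp=J main=L]
After op 6 (checkout): HEAD=main@L [exp=J main=L]
After op 7 (checkout): HEAD=exp@J [exp=J main=L]
After op 8 (reset): HEAD=exp@K [exp=K main=L]
After op 9 (commit): HEAD=exp@I [exp=I main=L]
commit A: parents=[]
commit I: parents=['K']
commit J: parents=['K']
commit K: parents=['L', 'L']
commit L: parents=['A']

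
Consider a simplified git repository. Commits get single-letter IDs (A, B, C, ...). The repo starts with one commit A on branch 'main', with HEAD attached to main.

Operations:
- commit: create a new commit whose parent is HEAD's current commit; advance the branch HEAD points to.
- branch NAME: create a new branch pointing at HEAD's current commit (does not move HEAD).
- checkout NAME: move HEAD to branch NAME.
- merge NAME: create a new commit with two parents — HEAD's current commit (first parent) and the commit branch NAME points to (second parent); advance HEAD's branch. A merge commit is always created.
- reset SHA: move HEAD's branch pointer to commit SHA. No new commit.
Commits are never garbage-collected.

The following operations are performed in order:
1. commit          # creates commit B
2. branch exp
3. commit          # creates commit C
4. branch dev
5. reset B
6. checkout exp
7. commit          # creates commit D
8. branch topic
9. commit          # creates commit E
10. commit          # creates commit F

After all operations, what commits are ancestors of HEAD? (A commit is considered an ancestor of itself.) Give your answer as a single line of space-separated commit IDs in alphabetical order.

After op 1 (commit): HEAD=main@B [main=B]
After op 2 (branch): HEAD=main@B [exp=B main=B]
After op 3 (commit): HEAD=main@C [exp=B main=C]
After op 4 (branch): HEAD=main@C [dev=C exp=B main=C]
After op 5 (reset): HEAD=main@B [dev=C exp=B main=B]
After op 6 (checkout): HEAD=exp@B [dev=C exp=B main=B]
After op 7 (commit): HEAD=exp@D [dev=C exp=D main=B]
After op 8 (branch): HEAD=exp@D [dev=C exp=D main=B topic=D]
After op 9 (commit): HEAD=exp@E [dev=C exp=E main=B topic=D]
After op 10 (commit): HEAD=exp@F [dev=C exp=F main=B topic=D]

Answer: A B D E F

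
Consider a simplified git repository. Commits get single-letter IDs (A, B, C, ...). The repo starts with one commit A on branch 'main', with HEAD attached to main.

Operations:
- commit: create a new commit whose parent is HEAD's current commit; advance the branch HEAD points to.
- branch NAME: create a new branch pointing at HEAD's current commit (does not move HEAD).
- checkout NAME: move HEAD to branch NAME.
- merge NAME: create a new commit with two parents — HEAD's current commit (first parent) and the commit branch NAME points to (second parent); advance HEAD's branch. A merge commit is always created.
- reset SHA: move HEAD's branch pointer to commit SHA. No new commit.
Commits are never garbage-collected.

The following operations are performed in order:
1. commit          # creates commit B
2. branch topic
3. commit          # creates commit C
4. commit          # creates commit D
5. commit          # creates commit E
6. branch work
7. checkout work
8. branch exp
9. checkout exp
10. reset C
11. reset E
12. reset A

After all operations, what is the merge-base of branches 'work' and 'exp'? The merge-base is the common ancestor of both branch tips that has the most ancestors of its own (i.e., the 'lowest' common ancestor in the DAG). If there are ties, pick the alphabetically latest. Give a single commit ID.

After op 1 (commit): HEAD=main@B [main=B]
After op 2 (branch): HEAD=main@B [main=B topic=B]
After op 3 (commit): HEAD=main@C [main=C topic=B]
After op 4 (commit): HEAD=main@D [main=D topic=B]
After op 5 (commit): HEAD=main@E [main=E topic=B]
After op 6 (branch): HEAD=main@E [main=E topic=B work=E]
After op 7 (checkout): HEAD=work@E [main=E topic=B work=E]
After op 8 (branch): HEAD=work@E [exp=E main=E topic=B work=E]
After op 9 (checkout): HEAD=exp@E [exp=E main=E topic=B work=E]
After op 10 (reset): HEAD=exp@C [exp=C main=E topic=B work=E]
After op 11 (reset): HEAD=exp@E [exp=E main=E topic=B work=E]
After op 12 (reset): HEAD=exp@A [exp=A main=E topic=B work=E]
ancestors(work=E): ['A', 'B', 'C', 'D', 'E']
ancestors(exp=A): ['A']
common: ['A']

Answer: A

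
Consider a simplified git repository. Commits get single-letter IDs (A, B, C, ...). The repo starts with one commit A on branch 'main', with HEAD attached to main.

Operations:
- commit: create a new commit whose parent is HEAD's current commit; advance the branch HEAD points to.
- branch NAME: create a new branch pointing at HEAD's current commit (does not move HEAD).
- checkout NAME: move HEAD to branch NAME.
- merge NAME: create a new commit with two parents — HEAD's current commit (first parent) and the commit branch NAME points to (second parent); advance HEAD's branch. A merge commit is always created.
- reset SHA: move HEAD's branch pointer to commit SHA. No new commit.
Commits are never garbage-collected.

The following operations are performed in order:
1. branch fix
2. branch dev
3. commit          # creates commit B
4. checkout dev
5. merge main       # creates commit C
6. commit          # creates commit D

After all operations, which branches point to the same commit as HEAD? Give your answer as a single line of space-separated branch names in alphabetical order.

After op 1 (branch): HEAD=main@A [fix=A main=A]
After op 2 (branch): HEAD=main@A [dev=A fix=A main=A]
After op 3 (commit): HEAD=main@B [dev=A fix=A main=B]
After op 4 (checkout): HEAD=dev@A [dev=A fix=A main=B]
After op 5 (merge): HEAD=dev@C [dev=C fix=A main=B]
After op 6 (commit): HEAD=dev@D [dev=D fix=A main=B]

Answer: dev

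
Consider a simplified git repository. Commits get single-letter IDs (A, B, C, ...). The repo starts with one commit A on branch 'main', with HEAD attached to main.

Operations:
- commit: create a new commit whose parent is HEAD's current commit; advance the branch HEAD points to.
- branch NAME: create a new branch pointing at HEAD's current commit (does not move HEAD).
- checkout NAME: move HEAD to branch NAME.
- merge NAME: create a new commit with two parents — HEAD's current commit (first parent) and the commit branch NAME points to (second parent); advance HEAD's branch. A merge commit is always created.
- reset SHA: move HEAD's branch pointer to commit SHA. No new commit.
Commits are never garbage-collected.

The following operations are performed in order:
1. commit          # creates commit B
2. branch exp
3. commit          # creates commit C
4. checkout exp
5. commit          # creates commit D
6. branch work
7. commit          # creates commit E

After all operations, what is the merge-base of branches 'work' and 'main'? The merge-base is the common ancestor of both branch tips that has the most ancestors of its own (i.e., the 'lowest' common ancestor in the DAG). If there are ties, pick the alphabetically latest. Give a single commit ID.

Answer: B

Derivation:
After op 1 (commit): HEAD=main@B [main=B]
After op 2 (branch): HEAD=main@B [exp=B main=B]
After op 3 (commit): HEAD=main@C [exp=B main=C]
After op 4 (checkout): HEAD=exp@B [exp=B main=C]
After op 5 (commit): HEAD=exp@D [exp=D main=C]
After op 6 (branch): HEAD=exp@D [exp=D main=C work=D]
After op 7 (commit): HEAD=exp@E [exp=E main=C work=D]
ancestors(work=D): ['A', 'B', 'D']
ancestors(main=C): ['A', 'B', 'C']
common: ['A', 'B']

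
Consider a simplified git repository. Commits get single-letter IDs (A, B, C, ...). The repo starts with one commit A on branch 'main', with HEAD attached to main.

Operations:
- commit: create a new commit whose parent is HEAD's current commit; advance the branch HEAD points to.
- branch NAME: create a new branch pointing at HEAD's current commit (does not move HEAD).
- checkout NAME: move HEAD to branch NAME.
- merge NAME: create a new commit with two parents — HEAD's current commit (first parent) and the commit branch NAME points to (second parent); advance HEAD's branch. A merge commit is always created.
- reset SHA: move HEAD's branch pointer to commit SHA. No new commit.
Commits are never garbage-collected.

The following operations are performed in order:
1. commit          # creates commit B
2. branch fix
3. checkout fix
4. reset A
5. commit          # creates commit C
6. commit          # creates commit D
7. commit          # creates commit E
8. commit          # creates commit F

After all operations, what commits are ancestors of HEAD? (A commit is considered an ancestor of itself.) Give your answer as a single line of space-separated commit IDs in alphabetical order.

After op 1 (commit): HEAD=main@B [main=B]
After op 2 (branch): HEAD=main@B [fix=B main=B]
After op 3 (checkout): HEAD=fix@B [fix=B main=B]
After op 4 (reset): HEAD=fix@A [fix=A main=B]
After op 5 (commit): HEAD=fix@C [fix=C main=B]
After op 6 (commit): HEAD=fix@D [fix=D main=B]
After op 7 (commit): HEAD=fix@E [fix=E main=B]
After op 8 (commit): HEAD=fix@F [fix=F main=B]

Answer: A C D E F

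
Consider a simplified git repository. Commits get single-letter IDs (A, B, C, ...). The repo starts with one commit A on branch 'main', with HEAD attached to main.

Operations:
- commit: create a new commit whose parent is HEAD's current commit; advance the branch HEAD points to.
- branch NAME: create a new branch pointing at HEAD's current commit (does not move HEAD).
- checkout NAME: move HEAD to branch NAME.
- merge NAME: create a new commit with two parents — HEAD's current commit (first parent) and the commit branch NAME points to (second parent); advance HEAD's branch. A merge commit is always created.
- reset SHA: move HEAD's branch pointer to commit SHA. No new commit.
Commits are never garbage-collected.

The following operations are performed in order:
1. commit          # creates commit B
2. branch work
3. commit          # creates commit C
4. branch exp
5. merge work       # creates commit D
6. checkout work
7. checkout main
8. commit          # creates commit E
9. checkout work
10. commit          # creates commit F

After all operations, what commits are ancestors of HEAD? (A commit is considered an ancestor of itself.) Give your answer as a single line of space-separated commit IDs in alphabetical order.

After op 1 (commit): HEAD=main@B [main=B]
After op 2 (branch): HEAD=main@B [main=B work=B]
After op 3 (commit): HEAD=main@C [main=C work=B]
After op 4 (branch): HEAD=main@C [exp=C main=C work=B]
After op 5 (merge): HEAD=main@D [exp=C main=D work=B]
After op 6 (checkout): HEAD=work@B [exp=C main=D work=B]
After op 7 (checkout): HEAD=main@D [exp=C main=D work=B]
After op 8 (commit): HEAD=main@E [exp=C main=E work=B]
After op 9 (checkout): HEAD=work@B [exp=C main=E work=B]
After op 10 (commit): HEAD=work@F [exp=C main=E work=F]

Answer: A B F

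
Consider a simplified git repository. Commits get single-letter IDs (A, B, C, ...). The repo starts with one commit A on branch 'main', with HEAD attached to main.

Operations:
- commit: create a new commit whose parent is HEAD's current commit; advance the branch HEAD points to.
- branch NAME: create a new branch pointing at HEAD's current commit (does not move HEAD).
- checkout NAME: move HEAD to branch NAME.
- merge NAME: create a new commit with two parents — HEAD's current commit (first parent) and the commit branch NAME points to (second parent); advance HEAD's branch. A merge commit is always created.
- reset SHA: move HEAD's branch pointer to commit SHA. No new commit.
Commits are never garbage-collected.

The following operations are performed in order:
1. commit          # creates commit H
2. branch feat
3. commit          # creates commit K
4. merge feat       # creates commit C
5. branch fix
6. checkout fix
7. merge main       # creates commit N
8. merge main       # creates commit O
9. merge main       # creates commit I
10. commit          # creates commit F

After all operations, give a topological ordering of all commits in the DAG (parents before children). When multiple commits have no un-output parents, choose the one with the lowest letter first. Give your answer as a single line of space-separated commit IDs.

After op 1 (commit): HEAD=main@H [main=H]
After op 2 (branch): HEAD=main@H [feat=H main=H]
After op 3 (commit): HEAD=main@K [feat=H main=K]
After op 4 (merge): HEAD=main@C [feat=H main=C]
After op 5 (branch): HEAD=main@C [feat=H fix=C main=C]
After op 6 (checkout): HEAD=fix@C [feat=H fix=C main=C]
After op 7 (merge): HEAD=fix@N [feat=H fix=N main=C]
After op 8 (merge): HEAD=fix@O [feat=H fix=O main=C]
After op 9 (merge): HEAD=fix@I [feat=H fix=I main=C]
After op 10 (commit): HEAD=fix@F [feat=H fix=F main=C]
commit A: parents=[]
commit C: parents=['K', 'H']
commit F: parents=['I']
commit H: parents=['A']
commit I: parents=['O', 'C']
commit K: parents=['H']
commit N: parents=['C', 'C']
commit O: parents=['N', 'C']

Answer: A H K C N O I F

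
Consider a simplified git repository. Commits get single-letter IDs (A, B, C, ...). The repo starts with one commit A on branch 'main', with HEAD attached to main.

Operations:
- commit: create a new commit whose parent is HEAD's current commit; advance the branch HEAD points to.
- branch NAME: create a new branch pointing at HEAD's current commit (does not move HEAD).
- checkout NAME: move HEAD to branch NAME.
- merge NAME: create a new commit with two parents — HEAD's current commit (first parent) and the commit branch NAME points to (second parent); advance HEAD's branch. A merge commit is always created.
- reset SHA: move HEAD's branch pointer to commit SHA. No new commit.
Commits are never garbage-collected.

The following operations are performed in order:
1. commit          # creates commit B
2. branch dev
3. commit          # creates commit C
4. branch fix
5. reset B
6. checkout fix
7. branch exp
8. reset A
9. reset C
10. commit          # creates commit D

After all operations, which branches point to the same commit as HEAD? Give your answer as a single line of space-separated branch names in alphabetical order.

Answer: fix

Derivation:
After op 1 (commit): HEAD=main@B [main=B]
After op 2 (branch): HEAD=main@B [dev=B main=B]
After op 3 (commit): HEAD=main@C [dev=B main=C]
After op 4 (branch): HEAD=main@C [dev=B fix=C main=C]
After op 5 (reset): HEAD=main@B [dev=B fix=C main=B]
After op 6 (checkout): HEAD=fix@C [dev=B fix=C main=B]
After op 7 (branch): HEAD=fix@C [dev=B exp=C fix=C main=B]
After op 8 (reset): HEAD=fix@A [dev=B exp=C fix=A main=B]
After op 9 (reset): HEAD=fix@C [dev=B exp=C fix=C main=B]
After op 10 (commit): HEAD=fix@D [dev=B exp=C fix=D main=B]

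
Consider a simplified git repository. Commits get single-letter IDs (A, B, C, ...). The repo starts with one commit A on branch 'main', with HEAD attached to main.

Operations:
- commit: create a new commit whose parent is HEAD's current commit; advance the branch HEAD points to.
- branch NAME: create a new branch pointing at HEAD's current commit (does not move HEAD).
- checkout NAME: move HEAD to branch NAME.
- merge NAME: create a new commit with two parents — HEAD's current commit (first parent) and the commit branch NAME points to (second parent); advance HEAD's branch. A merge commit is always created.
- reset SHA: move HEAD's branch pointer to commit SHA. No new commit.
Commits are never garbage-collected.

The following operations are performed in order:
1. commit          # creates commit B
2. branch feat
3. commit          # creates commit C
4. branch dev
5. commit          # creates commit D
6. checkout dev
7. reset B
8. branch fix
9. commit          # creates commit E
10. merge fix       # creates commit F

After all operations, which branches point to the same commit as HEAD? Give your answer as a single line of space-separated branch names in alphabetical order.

Answer: dev

Derivation:
After op 1 (commit): HEAD=main@B [main=B]
After op 2 (branch): HEAD=main@B [feat=B main=B]
After op 3 (commit): HEAD=main@C [feat=B main=C]
After op 4 (branch): HEAD=main@C [dev=C feat=B main=C]
After op 5 (commit): HEAD=main@D [dev=C feat=B main=D]
After op 6 (checkout): HEAD=dev@C [dev=C feat=B main=D]
After op 7 (reset): HEAD=dev@B [dev=B feat=B main=D]
After op 8 (branch): HEAD=dev@B [dev=B feat=B fix=B main=D]
After op 9 (commit): HEAD=dev@E [dev=E feat=B fix=B main=D]
After op 10 (merge): HEAD=dev@F [dev=F feat=B fix=B main=D]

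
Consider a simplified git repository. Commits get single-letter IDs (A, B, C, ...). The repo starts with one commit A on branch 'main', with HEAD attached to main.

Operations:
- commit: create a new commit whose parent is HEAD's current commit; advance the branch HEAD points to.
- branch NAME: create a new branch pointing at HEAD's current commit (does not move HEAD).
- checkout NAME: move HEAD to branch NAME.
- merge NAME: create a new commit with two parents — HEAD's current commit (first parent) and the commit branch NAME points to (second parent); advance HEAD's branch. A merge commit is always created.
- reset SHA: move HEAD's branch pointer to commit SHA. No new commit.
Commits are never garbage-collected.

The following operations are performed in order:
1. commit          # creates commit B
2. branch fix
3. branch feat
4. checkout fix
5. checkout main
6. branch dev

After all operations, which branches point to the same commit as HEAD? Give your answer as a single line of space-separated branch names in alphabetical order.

Answer: dev feat fix main

Derivation:
After op 1 (commit): HEAD=main@B [main=B]
After op 2 (branch): HEAD=main@B [fix=B main=B]
After op 3 (branch): HEAD=main@B [feat=B fix=B main=B]
After op 4 (checkout): HEAD=fix@B [feat=B fix=B main=B]
After op 5 (checkout): HEAD=main@B [feat=B fix=B main=B]
After op 6 (branch): HEAD=main@B [dev=B feat=B fix=B main=B]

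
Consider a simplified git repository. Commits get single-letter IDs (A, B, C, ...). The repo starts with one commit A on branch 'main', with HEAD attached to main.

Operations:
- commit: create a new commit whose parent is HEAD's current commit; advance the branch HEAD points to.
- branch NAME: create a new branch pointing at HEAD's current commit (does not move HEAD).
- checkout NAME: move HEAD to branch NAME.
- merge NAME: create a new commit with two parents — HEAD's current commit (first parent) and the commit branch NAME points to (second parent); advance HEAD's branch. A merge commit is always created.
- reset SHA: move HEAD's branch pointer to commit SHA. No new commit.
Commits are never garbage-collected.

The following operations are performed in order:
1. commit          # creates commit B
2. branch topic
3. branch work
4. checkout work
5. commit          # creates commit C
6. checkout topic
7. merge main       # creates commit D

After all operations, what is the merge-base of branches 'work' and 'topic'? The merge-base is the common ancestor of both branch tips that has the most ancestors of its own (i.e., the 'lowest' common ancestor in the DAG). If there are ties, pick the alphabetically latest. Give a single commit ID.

After op 1 (commit): HEAD=main@B [main=B]
After op 2 (branch): HEAD=main@B [main=B topic=B]
After op 3 (branch): HEAD=main@B [main=B topic=B work=B]
After op 4 (checkout): HEAD=work@B [main=B topic=B work=B]
After op 5 (commit): HEAD=work@C [main=B topic=B work=C]
After op 6 (checkout): HEAD=topic@B [main=B topic=B work=C]
After op 7 (merge): HEAD=topic@D [main=B topic=D work=C]
ancestors(work=C): ['A', 'B', 'C']
ancestors(topic=D): ['A', 'B', 'D']
common: ['A', 'B']

Answer: B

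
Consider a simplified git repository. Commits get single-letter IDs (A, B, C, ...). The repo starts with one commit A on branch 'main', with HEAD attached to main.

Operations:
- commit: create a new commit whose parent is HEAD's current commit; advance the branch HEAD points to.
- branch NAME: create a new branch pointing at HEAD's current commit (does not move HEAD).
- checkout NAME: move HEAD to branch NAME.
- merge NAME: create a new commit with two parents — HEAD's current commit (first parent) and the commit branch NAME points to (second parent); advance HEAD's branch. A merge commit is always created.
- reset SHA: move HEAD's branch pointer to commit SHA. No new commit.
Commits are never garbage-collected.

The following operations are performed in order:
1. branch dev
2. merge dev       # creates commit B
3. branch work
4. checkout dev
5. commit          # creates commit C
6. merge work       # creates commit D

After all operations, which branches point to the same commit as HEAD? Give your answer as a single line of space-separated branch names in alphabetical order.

Answer: dev

Derivation:
After op 1 (branch): HEAD=main@A [dev=A main=A]
After op 2 (merge): HEAD=main@B [dev=A main=B]
After op 3 (branch): HEAD=main@B [dev=A main=B work=B]
After op 4 (checkout): HEAD=dev@A [dev=A main=B work=B]
After op 5 (commit): HEAD=dev@C [dev=C main=B work=B]
After op 6 (merge): HEAD=dev@D [dev=D main=B work=B]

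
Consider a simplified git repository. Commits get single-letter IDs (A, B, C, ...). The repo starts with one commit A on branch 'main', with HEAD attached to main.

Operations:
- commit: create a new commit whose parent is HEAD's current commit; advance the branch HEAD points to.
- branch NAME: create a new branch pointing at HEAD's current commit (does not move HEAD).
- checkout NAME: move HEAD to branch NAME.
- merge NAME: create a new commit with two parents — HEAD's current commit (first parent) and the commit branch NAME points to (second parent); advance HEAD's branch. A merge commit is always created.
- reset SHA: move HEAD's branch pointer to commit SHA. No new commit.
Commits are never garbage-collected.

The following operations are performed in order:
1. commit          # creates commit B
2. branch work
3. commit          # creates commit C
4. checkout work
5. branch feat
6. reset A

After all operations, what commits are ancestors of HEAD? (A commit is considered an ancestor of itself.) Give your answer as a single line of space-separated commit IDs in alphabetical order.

After op 1 (commit): HEAD=main@B [main=B]
After op 2 (branch): HEAD=main@B [main=B work=B]
After op 3 (commit): HEAD=main@C [main=C work=B]
After op 4 (checkout): HEAD=work@B [main=C work=B]
After op 5 (branch): HEAD=work@B [feat=B main=C work=B]
After op 6 (reset): HEAD=work@A [feat=B main=C work=A]

Answer: A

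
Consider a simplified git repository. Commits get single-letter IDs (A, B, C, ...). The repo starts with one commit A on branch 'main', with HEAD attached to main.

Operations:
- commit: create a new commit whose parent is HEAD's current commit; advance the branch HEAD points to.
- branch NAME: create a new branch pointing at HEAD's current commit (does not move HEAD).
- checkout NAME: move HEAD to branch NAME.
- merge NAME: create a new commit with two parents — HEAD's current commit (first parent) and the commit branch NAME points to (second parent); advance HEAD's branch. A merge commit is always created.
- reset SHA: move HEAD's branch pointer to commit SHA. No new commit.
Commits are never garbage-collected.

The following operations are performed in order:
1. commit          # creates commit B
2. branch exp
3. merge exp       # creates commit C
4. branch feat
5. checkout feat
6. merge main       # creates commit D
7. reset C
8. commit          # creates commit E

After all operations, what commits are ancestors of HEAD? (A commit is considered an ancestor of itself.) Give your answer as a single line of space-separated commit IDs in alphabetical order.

Answer: A B C E

Derivation:
After op 1 (commit): HEAD=main@B [main=B]
After op 2 (branch): HEAD=main@B [exp=B main=B]
After op 3 (merge): HEAD=main@C [exp=B main=C]
After op 4 (branch): HEAD=main@C [exp=B feat=C main=C]
After op 5 (checkout): HEAD=feat@C [exp=B feat=C main=C]
After op 6 (merge): HEAD=feat@D [exp=B feat=D main=C]
After op 7 (reset): HEAD=feat@C [exp=B feat=C main=C]
After op 8 (commit): HEAD=feat@E [exp=B feat=E main=C]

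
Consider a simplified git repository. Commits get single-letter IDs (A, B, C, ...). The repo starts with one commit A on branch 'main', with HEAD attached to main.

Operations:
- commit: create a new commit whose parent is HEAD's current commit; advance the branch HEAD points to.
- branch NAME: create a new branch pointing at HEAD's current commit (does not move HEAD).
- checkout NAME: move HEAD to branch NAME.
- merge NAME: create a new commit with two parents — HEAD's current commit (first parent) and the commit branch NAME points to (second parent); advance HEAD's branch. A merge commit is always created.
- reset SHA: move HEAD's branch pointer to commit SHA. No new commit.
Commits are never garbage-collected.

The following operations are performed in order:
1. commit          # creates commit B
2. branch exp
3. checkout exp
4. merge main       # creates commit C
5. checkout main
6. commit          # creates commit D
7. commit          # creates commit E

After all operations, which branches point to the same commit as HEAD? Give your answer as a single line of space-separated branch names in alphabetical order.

Answer: main

Derivation:
After op 1 (commit): HEAD=main@B [main=B]
After op 2 (branch): HEAD=main@B [exp=B main=B]
After op 3 (checkout): HEAD=exp@B [exp=B main=B]
After op 4 (merge): HEAD=exp@C [exp=C main=B]
After op 5 (checkout): HEAD=main@B [exp=C main=B]
After op 6 (commit): HEAD=main@D [exp=C main=D]
After op 7 (commit): HEAD=main@E [exp=C main=E]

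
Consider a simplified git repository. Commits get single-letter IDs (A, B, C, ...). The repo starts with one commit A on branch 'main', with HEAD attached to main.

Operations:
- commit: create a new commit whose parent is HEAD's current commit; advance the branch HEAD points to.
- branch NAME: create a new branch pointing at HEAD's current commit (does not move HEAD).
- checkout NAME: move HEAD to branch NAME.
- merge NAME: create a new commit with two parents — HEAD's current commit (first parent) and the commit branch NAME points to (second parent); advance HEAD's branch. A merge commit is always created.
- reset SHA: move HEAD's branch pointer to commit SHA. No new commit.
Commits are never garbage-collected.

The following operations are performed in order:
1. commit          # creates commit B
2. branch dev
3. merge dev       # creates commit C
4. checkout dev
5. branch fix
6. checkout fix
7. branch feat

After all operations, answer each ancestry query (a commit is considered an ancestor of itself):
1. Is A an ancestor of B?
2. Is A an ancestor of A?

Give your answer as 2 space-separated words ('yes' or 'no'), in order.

Answer: yes yes

Derivation:
After op 1 (commit): HEAD=main@B [main=B]
After op 2 (branch): HEAD=main@B [dev=B main=B]
After op 3 (merge): HEAD=main@C [dev=B main=C]
After op 4 (checkout): HEAD=dev@B [dev=B main=C]
After op 5 (branch): HEAD=dev@B [dev=B fix=B main=C]
After op 6 (checkout): HEAD=fix@B [dev=B fix=B main=C]
After op 7 (branch): HEAD=fix@B [dev=B feat=B fix=B main=C]
ancestors(B) = {A,B}; A in? yes
ancestors(A) = {A}; A in? yes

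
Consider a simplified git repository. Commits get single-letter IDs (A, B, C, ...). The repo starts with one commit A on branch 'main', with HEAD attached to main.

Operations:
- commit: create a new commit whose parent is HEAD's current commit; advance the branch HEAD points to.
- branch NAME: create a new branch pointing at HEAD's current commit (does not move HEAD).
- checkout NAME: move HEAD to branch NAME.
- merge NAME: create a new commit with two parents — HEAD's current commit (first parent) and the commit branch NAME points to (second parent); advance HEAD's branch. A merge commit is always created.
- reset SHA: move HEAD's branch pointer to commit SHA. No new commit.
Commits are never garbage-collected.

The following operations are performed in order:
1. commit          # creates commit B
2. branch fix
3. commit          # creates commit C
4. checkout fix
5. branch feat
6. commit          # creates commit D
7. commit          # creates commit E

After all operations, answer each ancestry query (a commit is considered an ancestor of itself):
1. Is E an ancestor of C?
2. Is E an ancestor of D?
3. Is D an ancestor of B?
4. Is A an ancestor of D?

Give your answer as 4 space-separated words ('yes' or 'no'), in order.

Answer: no no no yes

Derivation:
After op 1 (commit): HEAD=main@B [main=B]
After op 2 (branch): HEAD=main@B [fix=B main=B]
After op 3 (commit): HEAD=main@C [fix=B main=C]
After op 4 (checkout): HEAD=fix@B [fix=B main=C]
After op 5 (branch): HEAD=fix@B [feat=B fix=B main=C]
After op 6 (commit): HEAD=fix@D [feat=B fix=D main=C]
After op 7 (commit): HEAD=fix@E [feat=B fix=E main=C]
ancestors(C) = {A,B,C}; E in? no
ancestors(D) = {A,B,D}; E in? no
ancestors(B) = {A,B}; D in? no
ancestors(D) = {A,B,D}; A in? yes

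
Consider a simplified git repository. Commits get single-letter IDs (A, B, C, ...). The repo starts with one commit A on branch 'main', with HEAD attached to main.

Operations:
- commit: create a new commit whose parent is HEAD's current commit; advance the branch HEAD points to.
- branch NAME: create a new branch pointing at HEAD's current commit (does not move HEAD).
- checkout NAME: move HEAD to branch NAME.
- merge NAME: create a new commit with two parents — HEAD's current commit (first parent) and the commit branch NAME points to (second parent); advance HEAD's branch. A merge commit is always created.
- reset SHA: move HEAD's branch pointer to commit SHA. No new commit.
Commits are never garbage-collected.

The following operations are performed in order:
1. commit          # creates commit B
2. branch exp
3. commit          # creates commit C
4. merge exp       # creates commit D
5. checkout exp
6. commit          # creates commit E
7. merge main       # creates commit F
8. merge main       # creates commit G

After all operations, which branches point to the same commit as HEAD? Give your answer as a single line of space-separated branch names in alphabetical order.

After op 1 (commit): HEAD=main@B [main=B]
After op 2 (branch): HEAD=main@B [exp=B main=B]
After op 3 (commit): HEAD=main@C [exp=B main=C]
After op 4 (merge): HEAD=main@D [exp=B main=D]
After op 5 (checkout): HEAD=exp@B [exp=B main=D]
After op 6 (commit): HEAD=exp@E [exp=E main=D]
After op 7 (merge): HEAD=exp@F [exp=F main=D]
After op 8 (merge): HEAD=exp@G [exp=G main=D]

Answer: exp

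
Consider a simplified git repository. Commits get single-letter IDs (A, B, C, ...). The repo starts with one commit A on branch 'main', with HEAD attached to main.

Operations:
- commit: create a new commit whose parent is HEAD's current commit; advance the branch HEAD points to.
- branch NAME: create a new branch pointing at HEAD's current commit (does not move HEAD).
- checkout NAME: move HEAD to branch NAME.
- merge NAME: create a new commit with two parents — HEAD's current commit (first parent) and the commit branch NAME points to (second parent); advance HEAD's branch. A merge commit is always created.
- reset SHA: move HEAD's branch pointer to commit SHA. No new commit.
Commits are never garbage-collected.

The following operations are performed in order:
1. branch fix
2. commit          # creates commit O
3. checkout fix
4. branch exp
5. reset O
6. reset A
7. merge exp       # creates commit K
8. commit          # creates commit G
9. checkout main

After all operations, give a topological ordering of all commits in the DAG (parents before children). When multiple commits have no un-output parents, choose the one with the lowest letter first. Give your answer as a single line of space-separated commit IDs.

Answer: A K G O

Derivation:
After op 1 (branch): HEAD=main@A [fix=A main=A]
After op 2 (commit): HEAD=main@O [fix=A main=O]
After op 3 (checkout): HEAD=fix@A [fix=A main=O]
After op 4 (branch): HEAD=fix@A [exp=A fix=A main=O]
After op 5 (reset): HEAD=fix@O [exp=A fix=O main=O]
After op 6 (reset): HEAD=fix@A [exp=A fix=A main=O]
After op 7 (merge): HEAD=fix@K [exp=A fix=K main=O]
After op 8 (commit): HEAD=fix@G [exp=A fix=G main=O]
After op 9 (checkout): HEAD=main@O [exp=A fix=G main=O]
commit A: parents=[]
commit G: parents=['K']
commit K: parents=['A', 'A']
commit O: parents=['A']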